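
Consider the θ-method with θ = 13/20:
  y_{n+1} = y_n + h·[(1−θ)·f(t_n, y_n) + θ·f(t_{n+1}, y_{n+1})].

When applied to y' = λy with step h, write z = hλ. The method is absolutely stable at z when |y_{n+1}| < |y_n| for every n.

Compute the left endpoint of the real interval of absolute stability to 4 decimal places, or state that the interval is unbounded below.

Test eqn y'=λy, z=hλ:
  y_{n+1} = y_n + z·[7/20·y_n + 13/20·y_{n+1}] ⇒ (1 − 13/20z)y_{n+1} = (1 + 7/20z)y_n
  so R(z) = (1 + 7/20z)/(1 − 13/20z).

Need |R(x)|<1, x<0.
x=-1.6: |R|=0.2157
x=-2: |R|=0.1304
x=-10: |R|=0.3333
x=-100: |R|=0.5152
θ=13/20≥1/2 ⇒ |1+7/20x|<|1−13/20x| ∀x<0 ⇒ stable on all of ℝ⁻.

unbounded; (−∞, 0).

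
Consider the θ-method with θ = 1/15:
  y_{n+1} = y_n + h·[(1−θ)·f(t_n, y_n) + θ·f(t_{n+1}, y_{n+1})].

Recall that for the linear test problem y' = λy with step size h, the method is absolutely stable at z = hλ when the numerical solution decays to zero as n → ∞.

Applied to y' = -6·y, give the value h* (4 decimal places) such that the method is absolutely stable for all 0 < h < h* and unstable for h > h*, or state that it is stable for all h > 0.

(-2.3077,0); λ=-6 ⇒ h* = (30/13)/6 = 0.3846.

On y'=λy, z=hλ:
  y_{n+1} = y_n + z·[14/15·y_n + 1/15·y_{n+1}] ⇒ (1 − 1/15z)y_{n+1} = (1 + 14/15z)y_n
  Hence R(z) = (1 + 14/15z)/(1 − 1/15z).

Solve |R(x)|<1 on ℝ⁻.
x=-1.73: |R|=0.5511
R=−1: 1+14/15x = −1+1/15x ⇒ -13/15x=2 ⇒ x=2/(-13/15)=-2.3077
Confirm numerically:
  x=-1.941: |R|=0.71861 <1
  x=-1.924: |R|=0.70527 <1
  x=-1.712: |R|=0.53662 <1
  x=-2.867: |R|=1.40695 >1
  x=-2.330: |R|=1.01673 >1
Interval (-2.3077, 0).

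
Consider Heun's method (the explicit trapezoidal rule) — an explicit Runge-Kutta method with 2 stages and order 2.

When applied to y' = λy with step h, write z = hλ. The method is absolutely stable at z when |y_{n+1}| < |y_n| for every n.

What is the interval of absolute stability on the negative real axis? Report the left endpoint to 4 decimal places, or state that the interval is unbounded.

On y'=λy, z=hλ:
  order 2, 2-stage ⇒ R(z)=1+z+z^2/2
  (e.g. R(-0.51)=0.62005, |R|=0.62005)

Boundary: |R(x)|=1, x<0.
x=-0.51: |R|=0.6200
|R(-2.32)|=1.3712 |R(-1.11)|=0.5060 |R(-0.66)|=0.5578
Bisect:
  x_lo=-2.7439 |R|=2.0207  x_hi=-0.0502 |R|=0.9510
  mid=-1.39709 |R|=0.57884 →hi
  mid=-2.07051 |R|=1.07300 →lo
  mid=-1.73380 |R|=0.76923 →hi
  mid=-1.90216 |R|=0.90694 →hi
  mid=-1.98633 |R|=0.98643 →hi
  mid=-2.02842 |R|=1.02883 →lo
  mid=-2.00738 |R|=1.00741 →lo
  mid=-1.99686 |R|=0.99686 →hi
  mid=-2.00212 |R|=1.00212 →lo
  mid=-1.99949 |R|=0.99949 →hi
  ...
  [-2.00014,-1.99998] ⇒ x*=-2.0000
Stable set (-2.0000, 0).

z∈(-2.0000,0).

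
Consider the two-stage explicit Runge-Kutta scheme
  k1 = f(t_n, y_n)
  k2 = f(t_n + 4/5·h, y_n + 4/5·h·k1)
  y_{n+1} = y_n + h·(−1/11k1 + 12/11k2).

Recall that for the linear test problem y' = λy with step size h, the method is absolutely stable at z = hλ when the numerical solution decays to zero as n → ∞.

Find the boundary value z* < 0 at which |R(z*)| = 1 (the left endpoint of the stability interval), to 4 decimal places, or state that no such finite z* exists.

On y'=λy, z=hλ:
  k1=λy_n ⇒ h·k1=z·y_n;  k2=λ(1+4/5z)y_n ⇒ h·k2=z(1+4/5z)y_n
  y_{n+1}/y_n = 1 − 1/11z + 12/11z(1+4/5z) = 1 + z + 48/55z²
  ⇒ R(z) = 1 + z + 48/55z².

Solve |R(x)|<1 on ℝ⁻.
x=-0.33: |R|=0.7650
R=1: x+48/55x²=0 ⇒ x=−55/48=-1.1458; min R=1−1/(4·48/55)=0.7135>−1
Confirm numerically:
  x=-1.093: |R|=0.94960 <1
  x=-0.798: |R|=0.75776 <1
  x=-0.672: |R|=0.72211 <1
  x=-1.690: |R|=1.80260 >1
  x=-1.526: |R|=1.50630 >1
  x=-1.223: |R|=1.08236 >1
So |R|<1 on (-1.1458, 0).

z* = -1.1458.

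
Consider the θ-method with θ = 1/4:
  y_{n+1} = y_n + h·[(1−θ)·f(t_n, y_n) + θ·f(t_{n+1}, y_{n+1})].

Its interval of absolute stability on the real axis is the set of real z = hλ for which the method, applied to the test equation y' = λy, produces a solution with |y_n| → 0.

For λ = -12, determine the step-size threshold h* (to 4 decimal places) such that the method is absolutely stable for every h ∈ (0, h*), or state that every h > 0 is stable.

With y'=λy (z=hλ):
  y_{n+1} = y_n + z·[3/4·y_n + 1/4·y_{n+1}] ⇒ (1 − 1/4z)y_{n+1} = (1 + 3/4z)y_n
  R(z) = (1 + 3/4z)/(1 − 1/4z).

Solve |R(x)|<1 on ℝ⁻.
x=-1.74: |R|=0.2125
R=−1: 1+3/4x = −1+1/4x ⇒ -1/2x=2 ⇒ x=2/(-1/2)=-4.0000
Confirm numerically:
  x=-3.362: |R|=0.82668 <1
  x=-3.068: |R|=0.73628 <1
  x=-2.351: |R|=0.48071 <1
  x=-2.190: |R|=0.41519 <1
  x=-4.494: |R|=1.11632 >1
  x=-4.307: |R|=1.07391 >1
Stable set (-4.0000, 0).

(-4.0000,0); λ=-12 ⇒ h* = (4)/12 = 0.3333.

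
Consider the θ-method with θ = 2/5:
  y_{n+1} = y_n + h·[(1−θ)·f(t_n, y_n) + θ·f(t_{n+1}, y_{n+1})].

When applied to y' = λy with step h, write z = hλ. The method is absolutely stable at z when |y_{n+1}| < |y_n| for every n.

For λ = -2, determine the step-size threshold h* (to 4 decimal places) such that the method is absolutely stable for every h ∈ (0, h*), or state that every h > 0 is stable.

Test eqn y'=λy, z=hλ:
  y_{n+1} = y_n + z·[3/5·y_n + 2/5·y_{n+1}] ⇒ (1 − 2/5z)y_{n+1} = (1 + 3/5z)y_n
  ⇒ R(z) = (1 + 3/5z)/(1 − 2/5z).

Boundary: |R(x)|=1, x<0.
x=-1: |R|=0.2857
R=−1: 1+3/5x = −1+2/5x ⇒ -1/5x=2 ⇒ x=2/(-1/5)=-10.0000
Confirm numerically:
  x=-7.159: |R|=0.85294 <1
  x=-4.487: |R|=0.60548 <1
  x=-4.096: |R|=0.55246 <1
  x=-10.534: |R|=1.02048 >1
  x=-10.367: |R|=1.01426 >1
  x=-10.051: |R|=1.00203 >1
Stable set (-10.0000, 0).

(-10.0000,0); λ=-2 ⇒ h* = (10)/2 = 5.0000.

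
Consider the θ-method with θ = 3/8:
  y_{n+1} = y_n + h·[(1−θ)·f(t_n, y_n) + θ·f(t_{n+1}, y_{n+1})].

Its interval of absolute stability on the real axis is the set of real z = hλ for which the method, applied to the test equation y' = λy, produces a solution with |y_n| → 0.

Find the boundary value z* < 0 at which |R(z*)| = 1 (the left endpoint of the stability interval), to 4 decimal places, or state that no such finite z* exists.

left endpoint -8.0000.

On y'=λy, z=hλ:
  y_{n+1} = y_n + z·[5/8·y_n + 3/8·y_{n+1}] ⇒ (1 − 3/8z)y_{n+1} = (1 + 5/8z)y_n
  R(z) = (1 + 5/8z)/(1 − 3/8z).

Need |R(x)|<1, x<0.
x=-0.56: |R|=0.5372
R=−1: 1+5/8x = −1+3/8x ⇒ -1/4x=2 ⇒ x=2/(-1/4)=-8.0000
Confirm numerically:
  x=-7.540: |R|=0.96995 <1
  x=-6.974: |R|=0.92905 <1
  x=-4.425: |R|=0.66392 <1
  x=-3.694: |R|=0.54868 <1
  x=-8.478: |R|=1.02859 >1
  x=-8.365: |R|=1.02206 >1
  x=-8.142: |R|=1.00876 >1
Interval (-8.0000, 0).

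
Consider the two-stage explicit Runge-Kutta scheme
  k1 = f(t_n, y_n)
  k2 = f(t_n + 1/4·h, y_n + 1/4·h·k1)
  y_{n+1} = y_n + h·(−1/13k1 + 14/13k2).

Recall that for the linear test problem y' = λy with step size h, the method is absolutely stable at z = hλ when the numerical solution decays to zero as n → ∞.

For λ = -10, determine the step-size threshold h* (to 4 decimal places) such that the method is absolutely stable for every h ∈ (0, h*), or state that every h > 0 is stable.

With y'=λy (z=hλ):
  k1=λy_n ⇒ h·k1=z·y_n;  k2=λ(1+1/4z)y_n ⇒ h·k2=z(1+1/4z)y_n
  y_{n+1}/y_n = 1 − 1/13z + 14/13z(1+1/4z) = 1 + z + 7/26z²
  so R(z) = 1 + z + 7/26z².

Boundary: |R(x)|=1, x<0.
x=-1.26: |R|=0.1674
R=1: x+7/26x²=0 ⇒ x=−26/7=-3.7143; min R=1−1/(4·7/26)=0.0714>−1
Confirm numerically:
  x=-2.974: |R|=0.40726 <1
  x=-2.050: |R|=0.08144 <1
  x=-1.882: |R|=0.07159 <1
  x=-1.551: |R|=0.09666 <1
  x=-4.087: |R|=1.41011 >1
  x=-3.861: |R|=1.15251 >1
Stable set (-3.7143, 0).

(-3.7143,0); λ=-10 ⇒ h* = (26/7)/10 = 0.3714.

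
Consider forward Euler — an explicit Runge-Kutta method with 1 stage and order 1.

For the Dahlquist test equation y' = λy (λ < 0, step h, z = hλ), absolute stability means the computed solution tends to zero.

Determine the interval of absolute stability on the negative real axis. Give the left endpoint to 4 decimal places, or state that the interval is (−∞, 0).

(-2.0000, 0).

Test eqn y'=λy, z=hλ:
  order 1, 1-stage ⇒ R(z)=1+z
  (e.g. R(-0.51)=0.49000, |R|=0.49000)

Find x<0 with |R(x)|<1.
x=-0.51: |R|=0.4900
|R(-1.93)|=0.9300 |R(-1.66)|=0.6600 |R(-1)|=0.0000
Bisect:
  x_lo=-2.4766 |R|=1.4766  x_hi=-0.3307 |R|=0.6693
  mid=-1.40364 |R|=0.40364 →hi
  mid=-1.94012 |R|=0.94012 →hi
  mid=-2.20836 |R|=1.20836 →lo
  mid=-2.07424 |R|=1.07424 →lo
  mid=-2.00718 |R|=1.00718 →lo
  mid=-1.97365 |R|=0.97365 →hi
  mid=-1.99041 |R|=0.99041 →hi
  mid=-1.99879 |R|=0.99879 →hi
  mid=-2.00299 |R|=1.00299 →lo
  mid=-2.00089 |R|=1.00089 →lo
  ...
  [-2.00010,-1.99997] ⇒ x*=-2.0000
So |R|<1 on (-2.0000, 0).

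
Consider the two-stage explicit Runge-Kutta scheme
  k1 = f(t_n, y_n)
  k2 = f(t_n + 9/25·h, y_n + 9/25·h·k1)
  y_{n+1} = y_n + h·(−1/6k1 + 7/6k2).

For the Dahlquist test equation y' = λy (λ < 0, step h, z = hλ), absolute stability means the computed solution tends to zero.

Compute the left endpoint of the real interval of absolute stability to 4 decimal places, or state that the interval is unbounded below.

Test eqn y'=λy, z=hλ:
  k1=λy_n ⇒ h·k1=z·y_n;  k2=λ(1+9/25z)y_n ⇒ h·k2=z(1+9/25z)y_n
  y_{n+1}/y_n = 1 − 1/6z + 7/6z(1+9/25z) = 1 + z + 21/50z²
  R(z) = 1 + z + 21/50z².

Find x<0 with |R(x)|<1.
x=-0.49: |R|=0.6108
R=1: x+21/50x²=0 ⇒ x=−50/21=-2.3810; min R=1−1/(4·21/50)=0.4048>−1
Confirm numerically:
  x=-2.114: |R|=0.76298 <1
  x=-1.706: |R|=0.51638 <1
  x=-1.524: |R|=0.45148 <1
  x=-1.290: |R|=0.40892 <1
  x=-2.774: |R|=1.45793 >1
  x=-2.662: |R|=1.31422 >1
Interval (-2.3810, 0).

left endpoint -2.3810.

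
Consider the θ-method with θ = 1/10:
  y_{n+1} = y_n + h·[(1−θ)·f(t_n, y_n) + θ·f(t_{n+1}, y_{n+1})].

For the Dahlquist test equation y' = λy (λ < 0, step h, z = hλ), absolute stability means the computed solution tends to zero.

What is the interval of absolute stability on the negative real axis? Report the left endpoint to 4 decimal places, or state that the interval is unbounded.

(-2.5000, 0).

Set f=λy, z=hλ:
  y_{n+1} = y_n + z·[9/10·y_n + 1/10·y_{n+1}] ⇒ (1 − 1/10z)y_{n+1} = (1 + 9/10z)y_n
  R(z) = (1 + 9/10z)/(1 − 1/10z).

Solve |R(x)|<1 on ℝ⁻.
x=-1.67: |R|=0.4310
R=−1: 1+9/10x = −1+1/10x ⇒ -4/5x=2 ⇒ x=2/(-4/5)=-2.5000
Confirm numerically:
  x=-2.328: |R|=0.88838 <1
  x=-2.237: |R|=0.82806 <1
  x=-2.140: |R|=0.76277 <1
  x=-3.049: |R|=1.33658 >1
  x=-2.777: |R|=1.17344 >1
Interval (-2.5000, 0).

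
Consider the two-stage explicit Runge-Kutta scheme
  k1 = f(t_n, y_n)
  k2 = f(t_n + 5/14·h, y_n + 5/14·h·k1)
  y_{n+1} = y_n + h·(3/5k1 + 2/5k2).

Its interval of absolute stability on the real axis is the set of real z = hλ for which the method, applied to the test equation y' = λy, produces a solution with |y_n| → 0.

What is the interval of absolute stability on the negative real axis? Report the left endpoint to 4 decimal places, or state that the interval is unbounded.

On y'=λy, z=hλ:
  k1=λy_n ⇒ h·k1=z·y_n;  k2=λ(1+5/14z)y_n ⇒ h·k2=z(1+5/14z)y_n
  y_{n+1}/y_n = 1 + 3/5z + 2/5z(1+5/14z) = 1 + z + 1/7z²
  Hence R(z) = 1 + z + 1/7z².

Solve |R(x)|<1 on ℝ⁻.
x=-1.71: |R|=0.2923
R=1: x+1/7x²=0 ⇒ x=−7=-7.0000; min R=1−1/(4·1/7)=-0.7500>−1
Confirm numerically:
  x=-5.827: |R|=0.02356 <1
  x=-4.506: |R|=0.60542 <1
  x=-3.466: |R|=0.74983 <1
  x=-7.454: |R|=1.48345 >1
  x=-7.271: |R|=1.28149 >1
  x=-7.188: |R|=1.19305 >1
So |R|<1 on (-7.0000, 0).

z∈(-7.0000,0).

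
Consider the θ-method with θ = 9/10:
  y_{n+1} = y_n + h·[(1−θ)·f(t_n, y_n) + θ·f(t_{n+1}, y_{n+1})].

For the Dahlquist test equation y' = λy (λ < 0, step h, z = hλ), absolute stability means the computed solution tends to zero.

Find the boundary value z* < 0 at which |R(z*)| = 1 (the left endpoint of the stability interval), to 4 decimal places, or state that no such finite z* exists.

Set f=λy, z=hλ:
  y_{n+1} = y_n + z·[1/10·y_n + 9/10·y_{n+1}] ⇒ (1 − 9/10z)y_{n+1} = (1 + 1/10z)y_n
  so R(z) = (1 + 1/10z)/(1 − 9/10z).

Need |R(x)|<1, x<0.
x=-1.22: |R|=0.4185
x=-2: |R|=0.2857
x=-10: |R|=0.0000
x=-100: |R|=0.0989
θ=9/10≥1/2 ⇒ |1+1/10x|<|1−9/10x| ∀x<0 ⇒ unbounded interval.

(−∞, 0) — no finite endpoint.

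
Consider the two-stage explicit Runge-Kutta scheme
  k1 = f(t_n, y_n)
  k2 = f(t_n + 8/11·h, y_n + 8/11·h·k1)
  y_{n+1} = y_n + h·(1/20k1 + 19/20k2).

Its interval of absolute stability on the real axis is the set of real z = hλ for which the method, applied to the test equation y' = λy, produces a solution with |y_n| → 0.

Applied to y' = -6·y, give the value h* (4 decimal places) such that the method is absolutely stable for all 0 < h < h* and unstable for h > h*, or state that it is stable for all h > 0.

Test eqn y'=λy, z=hλ:
  k1=λy_n ⇒ h·k1=z·y_n;  k2=λ(1+8/11z)y_n ⇒ h·k2=z(1+8/11z)y_n
  y_{n+1}/y_n = 1 + 1/20z + 19/20z(1+8/11z) = 1 + z + 38/55z²
  ⇒ R(z) = 1 + z + 38/55z².

Find x<0 with |R(x)|<1.
x=-0.64: |R|=0.6430
R=1: x+38/55x²=0 ⇒ x=−55/38=-1.4474; min R=1−1/(4·38/55)=0.6382>−1
Confirm numerically:
  x=-1.345: |R|=0.90487 <1
  x=-0.931: |R|=0.66785 <1
  x=-0.677: |R|=0.63966 <1
  x=-1.969: |R|=1.70963 >1
  x=-1.604: |R|=1.17358 >1
  x=-1.492: |R|=1.04601 >1
So |R|<1 on (-1.4474, 0).

(-1.4474,0); λ=-6 ⇒ h* = (55/38)/6 = 0.2412.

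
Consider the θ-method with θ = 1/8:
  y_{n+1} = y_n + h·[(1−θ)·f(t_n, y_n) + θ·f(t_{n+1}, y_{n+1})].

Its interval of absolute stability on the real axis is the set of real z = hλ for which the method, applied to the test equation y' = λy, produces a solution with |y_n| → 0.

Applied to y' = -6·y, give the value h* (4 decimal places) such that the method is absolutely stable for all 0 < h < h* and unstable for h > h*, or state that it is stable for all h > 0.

(-2.6667,0); λ=-6 ⇒ h* = (8/3)/6 = 0.4444.

On y'=λy, z=hλ:
  y_{n+1} = y_n + z·[7/8·y_n + 1/8·y_{n+1}] ⇒ (1 − 1/8z)y_{n+1} = (1 + 7/8z)y_n
  R(z) = (1 + 7/8z)/(1 − 1/8z).

Find x<0 with |R(x)|<1.
x=-1.09: |R|=0.0407
R=−1: 1+7/8x = −1+1/8x ⇒ -3/4x=2 ⇒ x=2/(-3/4)=-2.6667
Confirm numerically:
  x=-1.663: |R|=0.37680 <1
  x=-1.163: |R|=0.01539 <1
  x=-1.090: |R|=0.04070 <1
  x=-3.022: |R|=1.19343 >1
  x=-2.742: |R|=1.04208 >1
Stable set (-2.6667, 0).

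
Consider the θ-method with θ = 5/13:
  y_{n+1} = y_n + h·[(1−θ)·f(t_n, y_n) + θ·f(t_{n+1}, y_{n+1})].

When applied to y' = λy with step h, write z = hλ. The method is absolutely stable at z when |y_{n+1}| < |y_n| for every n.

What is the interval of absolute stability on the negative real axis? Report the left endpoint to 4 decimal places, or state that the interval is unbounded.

Test eqn y'=λy, z=hλ:
  y_{n+1} = y_n + z·[8/13·y_n + 5/13·y_{n+1}] ⇒ (1 − 5/13z)y_{n+1} = (1 + 8/13z)y_n
  Hence R(z) = (1 + 8/13z)/(1 − 5/13z).

Need |R(x)|<1, x<0.
x=-0.95: |R|=0.3042
R=−1: 1+8/13x = −1+5/13x ⇒ -3/13x=2 ⇒ x=2/(-3/13)=-8.6667
Confirm numerically:
  x=-7.885: |R|=0.95527 <1
  x=-7.275: |R|=0.91544 <1
  x=-7.119: |R|=0.90446 <1
  x=-4.259: |R|=0.61443 <1
  x=-9.073: |R|=1.02089 >1
  x=-8.943: |R|=1.01436 >1
  x=-8.730: |R|=1.00335 >1
Stable set (-8.6667, 0).

z∈(-8.6667,0).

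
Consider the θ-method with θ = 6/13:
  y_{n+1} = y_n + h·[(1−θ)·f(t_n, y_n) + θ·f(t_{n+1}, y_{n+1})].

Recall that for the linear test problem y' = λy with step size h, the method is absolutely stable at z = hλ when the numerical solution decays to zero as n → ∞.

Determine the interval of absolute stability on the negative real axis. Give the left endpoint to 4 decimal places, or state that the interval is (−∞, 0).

Test eqn y'=λy, z=hλ:
  y_{n+1} = y_n + z·[7/13·y_n + 6/13·y_{n+1}] ⇒ (1 − 6/13z)y_{n+1} = (1 + 7/13z)y_n
  so R(z) = (1 + 7/13z)/(1 − 6/13z).

Boundary: |R(x)|=1, x<0.
x=-1.79: |R|=0.0198
R=−1: 1+7/13x = −1+6/13x ⇒ -1/13x=2 ⇒ x=2/(-1/13)=-26.0000
Confirm numerically:
  x=-22.556: |R|=0.97678 <1
  x=-19.199: |R|=0.94695 <1
  x=-16.576: |R|=0.91620 <1
  x=-14.715: |R|=0.88859 <1
  x=-26.471: |R|=1.00274 >1
  x=-26.408: |R|=1.00238 >1
  x=-26.394: |R|=1.00230 >1
Interval (-26.0000, 0).

(-26.0000, 0).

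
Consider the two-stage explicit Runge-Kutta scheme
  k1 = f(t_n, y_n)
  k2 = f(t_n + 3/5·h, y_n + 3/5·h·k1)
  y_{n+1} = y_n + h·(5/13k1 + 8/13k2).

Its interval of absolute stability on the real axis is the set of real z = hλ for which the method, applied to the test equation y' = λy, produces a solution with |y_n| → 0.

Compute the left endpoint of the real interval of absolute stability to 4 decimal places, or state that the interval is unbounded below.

left endpoint -2.7083.

With y'=λy (z=hλ):
  k1=λy_n ⇒ h·k1=z·y_n;  k2=λ(1+3/5z)y_n ⇒ h·k2=z(1+3/5z)y_n
  y_{n+1}/y_n = 1 + 5/13z + 8/13z(1+3/5z) = 1 + z + 24/65z²
  Hence R(z) = 1 + z + 24/65z².

Solve |R(x)|<1 on ℝ⁻.
x=-0.69: |R|=0.4858
R=1: x+24/65x²=0 ⇒ x=−65/24=-2.7083; min R=1−1/(4·24/65)=0.3229>−1
Confirm numerically:
  x=-1.715: |R|=0.37099 <1
  x=-1.589: |R|=0.34328 <1
  x=-1.510: |R|=0.33188 <1
  x=-1.296: |R|=0.32417 <1
  x=-3.134: |R|=1.49257 >1
  x=-3.035: |R|=1.36607 >1
Interval (-2.7083, 0).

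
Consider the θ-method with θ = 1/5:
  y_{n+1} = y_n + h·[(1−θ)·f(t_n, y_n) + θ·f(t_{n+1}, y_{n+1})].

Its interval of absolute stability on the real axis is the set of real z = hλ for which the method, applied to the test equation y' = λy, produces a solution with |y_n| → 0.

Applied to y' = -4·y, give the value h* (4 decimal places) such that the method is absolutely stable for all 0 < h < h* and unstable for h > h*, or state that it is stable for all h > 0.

Test eqn y'=λy, z=hλ:
  y_{n+1} = y_n + z·[4/5·y_n + 1/5·y_{n+1}] ⇒ (1 − 1/5z)y_{n+1} = (1 + 4/5z)y_n
  so R(z) = (1 + 4/5z)/(1 − 1/5z).

Find x<0 with |R(x)|<1.
x=-1.04: |R|=0.1391
R=−1: 1+4/5x = −1+1/5x ⇒ -3/5x=2 ⇒ x=2/(-3/5)=-3.3333
Confirm numerically:
  x=-2.734: |R|=0.76752 <1
  x=-2.319: |R|=0.58423 <1
  x=-2.055: |R|=0.45641 <1
  x=-3.885: |R|=1.18627 >1
  x=-3.780: |R|=1.15262 >1
  x=-3.639: |R|=1.10615 >1
Stable set (-3.3333, 0).

(-3.3333,0); λ=-4 ⇒ h* = (10/3)/4 = 0.8333.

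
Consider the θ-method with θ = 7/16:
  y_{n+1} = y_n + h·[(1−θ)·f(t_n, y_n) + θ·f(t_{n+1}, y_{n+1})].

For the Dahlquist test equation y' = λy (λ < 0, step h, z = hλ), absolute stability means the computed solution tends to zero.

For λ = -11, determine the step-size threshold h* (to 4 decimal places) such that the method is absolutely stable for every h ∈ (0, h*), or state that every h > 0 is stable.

(-16.0000,0); λ=-11 ⇒ h* = (16)/11 = 1.4545.

Set f=λy, z=hλ:
  y_{n+1} = y_n + z·[9/16·y_n + 7/16·y_{n+1}] ⇒ (1 − 7/16z)y_{n+1} = (1 + 9/16z)y_n
  Hence R(z) = (1 + 9/16z)/(1 − 7/16z).

Find x<0 with |R(x)|<1.
x=-1.27: |R|=0.1836
R=−1: 1+9/16x = −1+7/16x ⇒ -1/8x=2 ⇒ x=2/(-1/8)=-16.0000
Confirm numerically:
  x=-12.788: |R|=0.93912 <1
  x=-9.856: |R|=0.85542 <1
  x=-9.853: |R|=0.85532 <1
  x=-9.429: |R|=0.83974 <1
  x=-16.413: |R|=1.00631 >1
  x=-16.380: |R|=1.00582 >1
  x=-16.363: |R|=1.00556 >1
Stable set (-16.0000, 0).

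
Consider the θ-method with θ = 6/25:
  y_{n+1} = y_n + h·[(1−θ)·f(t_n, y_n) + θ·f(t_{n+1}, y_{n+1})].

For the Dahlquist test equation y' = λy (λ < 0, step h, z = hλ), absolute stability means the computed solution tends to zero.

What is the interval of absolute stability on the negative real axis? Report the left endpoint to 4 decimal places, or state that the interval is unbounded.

With y'=λy (z=hλ):
  y_{n+1} = y_n + z·[19/25·y_n + 6/25·y_{n+1}] ⇒ (1 − 6/25z)y_{n+1} = (1 + 19/25z)y_n
  so R(z) = (1 + 19/25z)/(1 − 6/25z).

Boundary: |R(x)|=1, x<0.
x=-1.05: |R|=0.1613
R=−1: 1+19/25x = −1+6/25x ⇒ -13/25x=2 ⇒ x=2/(-13/25)=-3.8462
Confirm numerically:
  x=-3.616: |R|=0.93593 <1
  x=-3.376: |R|=0.86495 <1
  x=-2.983: |R|=0.73843 <1
  x=-2.646: |R|=0.61831 <1
  x=-4.220: |R|=1.09658 >1
  x=-4.083: |R|=1.06220 >1
  x=-3.981: |R|=1.03586 >1
So |R|<1 on (-3.8462, 0).

z∈(-3.8462,0).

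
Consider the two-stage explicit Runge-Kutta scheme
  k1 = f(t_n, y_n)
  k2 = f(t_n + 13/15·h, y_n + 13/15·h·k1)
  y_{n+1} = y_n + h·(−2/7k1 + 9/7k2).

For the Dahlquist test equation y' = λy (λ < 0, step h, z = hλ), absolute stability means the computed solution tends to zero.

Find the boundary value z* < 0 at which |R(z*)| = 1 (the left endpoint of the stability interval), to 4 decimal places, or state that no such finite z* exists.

left endpoint -0.8974.

With y'=λy (z=hλ):
  k1=λy_n ⇒ h·k1=z·y_n;  k2=λ(1+13/15z)y_n ⇒ h·k2=z(1+13/15z)y_n
  y_{n+1}/y_n = 1 − 2/7z + 9/7z(1+13/15z) = 1 + z + 39/35z²
  so R(z) = 1 + z + 39/35z².

Solve |R(x)|<1 on ℝ⁻.
x=-0.32: |R|=0.7941
R=1: x+39/35x²=0 ⇒ x=−35/39=-0.8974; min R=1−1/(4·39/35)=0.7756>−1
Confirm numerically:
  x=-0.498: |R|=0.77835 <1
  x=-0.385: |R|=0.78016 <1
  x=-0.376: |R|=0.78153 <1
  x=-1.371: |R|=1.72346 >1
  x=-1.071: |R|=1.20713 >1
So |R|<1 on (-0.8974, 0).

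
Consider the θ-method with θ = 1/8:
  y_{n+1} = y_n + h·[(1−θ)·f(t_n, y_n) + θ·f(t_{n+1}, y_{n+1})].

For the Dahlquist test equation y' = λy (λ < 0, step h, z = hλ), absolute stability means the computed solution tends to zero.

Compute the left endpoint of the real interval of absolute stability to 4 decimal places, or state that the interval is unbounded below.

left endpoint -2.6667.

Test eqn y'=λy, z=hλ:
  y_{n+1} = y_n + z·[7/8·y_n + 1/8·y_{n+1}] ⇒ (1 − 1/8z)y_{n+1} = (1 + 7/8z)y_n
  ⇒ R(z) = (1 + 7/8z)/(1 − 1/8z).

Need |R(x)|<1, x<0.
x=-0.93: |R|=0.1669
R=−1: 1+7/8x = −1+1/8x ⇒ -3/4x=2 ⇒ x=2/(-3/4)=-2.6667
Confirm numerically:
  x=-1.904: |R|=0.53796 <1
  x=-1.717: |R|=0.41361 <1
  x=-1.650: |R|=0.36788 <1
  x=-1.153: |R|=0.00776 <1
  x=-3.063: |R|=1.21495 >1
  x=-2.820: |R|=1.08503 >1
  x=-2.780: |R|=1.06308 >1
Stable set (-2.6667, 0).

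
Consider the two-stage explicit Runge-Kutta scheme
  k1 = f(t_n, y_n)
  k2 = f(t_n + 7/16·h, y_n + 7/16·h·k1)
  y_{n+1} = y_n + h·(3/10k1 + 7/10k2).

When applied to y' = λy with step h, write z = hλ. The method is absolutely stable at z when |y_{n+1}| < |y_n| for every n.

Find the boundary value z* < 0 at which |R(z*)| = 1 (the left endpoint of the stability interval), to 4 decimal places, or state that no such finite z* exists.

With y'=λy (z=hλ):
  k1=λy_n ⇒ h·k1=z·y_n;  k2=λ(1+7/16z)y_n ⇒ h·k2=z(1+7/16z)y_n
  y_{n+1}/y_n = 1 + 3/10z + 7/10z(1+7/16z) = 1 + z + 49/160z²
  ⇒ R(z) = 1 + z + 49/160z².

Solve |R(x)|<1 on ℝ⁻.
x=-0.46: |R|=0.6048
R=1: x+49/160x²=0 ⇒ x=−160/49=-3.2653; min R=1−1/(4·49/160)=0.1837>−1
Confirm numerically:
  x=-2.477: |R|=0.40201 <1
  x=-2.346: |R|=0.33951 <1
  x=-2.279: |R|=0.31161 <1
  x=-1.801: |R|=0.19235 <1
  x=-3.489: |R|=1.23902 >1
  x=-3.432: |R|=1.17520 >1
  x=-3.314: |R|=1.04942 >1
Stable set (-3.2653, 0).

z* = -3.2653.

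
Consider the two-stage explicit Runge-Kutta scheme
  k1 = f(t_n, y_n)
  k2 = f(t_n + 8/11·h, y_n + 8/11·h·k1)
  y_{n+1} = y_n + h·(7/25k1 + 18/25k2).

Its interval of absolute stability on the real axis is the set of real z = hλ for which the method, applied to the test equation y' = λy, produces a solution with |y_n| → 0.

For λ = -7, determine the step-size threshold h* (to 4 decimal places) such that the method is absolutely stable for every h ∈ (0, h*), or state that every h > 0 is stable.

Test eqn y'=λy, z=hλ:
  k1=λy_n ⇒ h·k1=z·y_n;  k2=λ(1+8/11z)y_n ⇒ h·k2=z(1+8/11z)y_n
  y_{n+1}/y_n = 1 + 7/25z + 18/25z(1+8/11z) = 1 + z + 144/275z²
  Hence R(z) = 1 + z + 144/275z².

Need |R(x)|<1, x<0.
x=-1.79: |R|=0.8878
R=1: x+144/275x²=0 ⇒ x=−275/144=-1.9097; min R=1−1/(4·144/275)=0.5226>−1
Confirm numerically:
  x=-1.174: |R|=0.54772 <1
  x=-1.032: |R|=0.52569 <1
  x=-0.884: |R|=0.52520 <1
  x=-2.185: |R|=1.31496 >1
  x=-2.086: |R|=1.19255 >1
  x=-1.973: |R|=1.06537 >1
So |R|<1 on (-1.9097, 0).

(-1.9097,0); λ=-7 ⇒ h* = (275/144)/7 = 0.2728.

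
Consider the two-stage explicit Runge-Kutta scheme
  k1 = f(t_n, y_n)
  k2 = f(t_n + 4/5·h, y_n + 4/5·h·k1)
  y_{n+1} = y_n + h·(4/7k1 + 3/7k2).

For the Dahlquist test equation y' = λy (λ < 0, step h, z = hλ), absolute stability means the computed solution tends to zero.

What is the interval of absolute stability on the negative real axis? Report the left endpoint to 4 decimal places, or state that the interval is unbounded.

(-2.9167, 0).

On y'=λy, z=hλ:
  k1=λy_n ⇒ h·k1=z·y_n;  k2=λ(1+4/5z)y_n ⇒ h·k2=z(1+4/5z)y_n
  y_{n+1}/y_n = 1 + 4/7z + 3/7z(1+4/5z) = 1 + z + 12/35z²
  ⇒ R(z) = 1 + z + 12/35z².

Need |R(x)|<1, x<0.
x=-0.34: |R|=0.6996
R=1: x+12/35x²=0 ⇒ x=−35/12=-2.9167; min R=1−1/(4·12/35)=0.2708>−1
Confirm numerically:
  x=-2.568: |R|=0.69301 <1
  x=-1.721: |R|=0.29449 <1
  x=-1.482: |R|=0.27103 <1
  x=-3.313: |R|=1.45019 >1
  x=-3.290: |R|=1.42112 >1
Interval (-2.9167, 0).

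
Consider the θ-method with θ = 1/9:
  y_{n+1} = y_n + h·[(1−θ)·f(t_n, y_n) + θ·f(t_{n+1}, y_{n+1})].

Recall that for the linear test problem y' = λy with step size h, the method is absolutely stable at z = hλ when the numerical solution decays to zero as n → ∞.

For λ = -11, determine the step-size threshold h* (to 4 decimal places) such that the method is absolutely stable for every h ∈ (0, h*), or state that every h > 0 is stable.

(-2.5714,0); λ=-11 ⇒ h* = (18/7)/11 = 0.2338.

With y'=λy (z=hλ):
  y_{n+1} = y_n + z·[8/9·y_n + 1/9·y_{n+1}] ⇒ (1 − 1/9z)y_{n+1} = (1 + 8/9z)y_n
  ⇒ R(z) = (1 + 8/9z)/(1 − 1/9z).

Need |R(x)|<1, x<0.
x=-1.14: |R|=0.0118
R=−1: 1+8/9x = −1+1/9x ⇒ -7/9x=2 ⇒ x=2/(-7/9)=-2.5714
Confirm numerically:
  x=-2.090: |R|=0.69612 <1
  x=-1.842: |R|=0.52905 <1
  x=-1.422: |R|=0.22798 <1
  x=-1.292: |R|=0.12981 <1
  x=-2.960: |R|=1.22742 >1
  x=-2.903: |R|=1.19499 >1
Interval (-2.5714, 0).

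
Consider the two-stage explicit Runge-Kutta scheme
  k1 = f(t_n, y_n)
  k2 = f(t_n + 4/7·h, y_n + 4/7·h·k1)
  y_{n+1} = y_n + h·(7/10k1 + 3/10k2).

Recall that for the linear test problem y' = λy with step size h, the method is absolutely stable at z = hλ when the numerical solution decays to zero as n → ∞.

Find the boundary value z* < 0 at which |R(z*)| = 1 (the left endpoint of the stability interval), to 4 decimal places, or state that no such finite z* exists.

Test eqn y'=λy, z=hλ:
  k1=λy_n ⇒ h·k1=z·y_n;  k2=λ(1+4/7z)y_n ⇒ h·k2=z(1+4/7z)y_n
  y_{n+1}/y_n = 1 + 7/10z + 3/10z(1+4/7z) = 1 + z + 6/35z²
  Hence R(z) = 1 + z + 6/35z².

Find x<0 with |R(x)|<1.
x=-1.5: |R|=0.1143
R=1: x+6/35x²=0 ⇒ x=−35/6=-5.8333; min R=1−1/(4·6/35)=-0.4583>−1
Confirm numerically:
  x=-4.880: |R|=0.20247 <1
  x=-3.545: |R|=0.39065 <1
  x=-3.227: |R|=0.44182 <1
  x=-6.368: |R|=1.58367 >1
  x=-6.172: |R|=1.35833 >1
Stable set (-5.8333, 0).

left endpoint -5.8333.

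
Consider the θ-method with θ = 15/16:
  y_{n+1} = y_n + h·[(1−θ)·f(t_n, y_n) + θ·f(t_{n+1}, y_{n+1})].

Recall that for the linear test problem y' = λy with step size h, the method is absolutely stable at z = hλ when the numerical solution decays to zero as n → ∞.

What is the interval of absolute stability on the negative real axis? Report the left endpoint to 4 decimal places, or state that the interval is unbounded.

interval (−∞, 0).

Test eqn y'=λy, z=hλ:
  y_{n+1} = y_n + z·[1/16·y_n + 15/16·y_{n+1}] ⇒ (1 − 15/16z)y_{n+1} = (1 + 1/16z)y_n
  R(z) = (1 + 1/16z)/(1 − 15/16z).

Find x<0 with |R(x)|<1.
x=-1.54: |R|=0.3698
x=-2: |R|=0.3043
x=-10: |R|=0.0361
x=-100: |R|=0.0554
θ=15/16≥1/2 ⇒ |1+1/16x|<|1−15/16x| ∀x<0 ⇒ interval (−∞,0).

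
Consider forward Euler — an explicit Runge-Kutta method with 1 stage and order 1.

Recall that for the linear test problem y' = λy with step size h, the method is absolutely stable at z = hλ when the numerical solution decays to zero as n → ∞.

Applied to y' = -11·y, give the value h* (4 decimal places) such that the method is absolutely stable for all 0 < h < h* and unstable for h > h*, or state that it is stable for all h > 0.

With y'=λy (z=hλ):
  order 1, 1-stage ⇒ R(z)=1+z
  (e.g. R(-0.58)=0.42000, |R|=0.42000)

Need |R(x)|<1, x<0.
x=-0.58: |R|=0.4200
|R(-2.28)|=1.2800 |R(-1.97)|=0.9700 |R(-0.63)|=0.3700
Bisect:
  x_lo=-2.4617 |R|=1.4617  x_hi=-0.3321 |R|=0.6679
  mid=-1.39693 |R|=0.39693 →hi
  mid=-1.92933 |R|=0.92933 →hi
  mid=-2.19553 |R|=1.19553 →lo
  mid=-2.06243 |R|=1.06243 →lo
  mid=-1.99588 |R|=0.99588 →hi
  mid=-2.02916 |R|=1.02916 →lo
  mid=-2.01252 |R|=1.01252 →lo
  mid=-2.00420 |R|=1.00420 →lo
  ...
  [-2.00004,-1.99991] ⇒ x*=-2.0000
So |R|<1 on (-2.0000, 0).

(-2.0000,0); λ=-11 ⇒ h* = 0.1818.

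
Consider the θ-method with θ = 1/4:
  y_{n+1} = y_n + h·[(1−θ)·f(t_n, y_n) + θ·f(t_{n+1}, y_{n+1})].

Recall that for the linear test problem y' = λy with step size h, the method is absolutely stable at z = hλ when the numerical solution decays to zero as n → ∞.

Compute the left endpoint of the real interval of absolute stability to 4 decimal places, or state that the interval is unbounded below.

Set f=λy, z=hλ:
  y_{n+1} = y_n + z·[3/4·y_n + 1/4·y_{n+1}] ⇒ (1 − 1/4z)y_{n+1} = (1 + 3/4z)y_n
  ⇒ R(z) = (1 + 3/4z)/(1 − 1/4z).

Find x<0 with |R(x)|<1.
x=-0.34: |R|=0.6866
R=−1: 1+3/4x = −1+1/4x ⇒ -1/2x=2 ⇒ x=2/(-1/2)=-4.0000
Confirm numerically:
  x=-2.654: |R|=0.59543 <1
  x=-2.506: |R|=0.54073 <1
  x=-1.740: |R|=0.21254 <1
  x=-4.509: |R|=1.11964 >1
  x=-4.283: |R|=1.06833 >1
  x=-4.198: |R|=1.04830 >1
Stable set (-4.0000, 0).

z* = -4.0000.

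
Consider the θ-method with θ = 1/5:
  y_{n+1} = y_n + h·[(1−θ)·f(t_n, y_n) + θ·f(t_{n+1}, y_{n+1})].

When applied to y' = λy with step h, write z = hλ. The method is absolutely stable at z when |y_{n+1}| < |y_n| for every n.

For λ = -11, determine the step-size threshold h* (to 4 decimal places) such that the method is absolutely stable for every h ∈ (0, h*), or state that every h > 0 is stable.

Test eqn y'=λy, z=hλ:
  y_{n+1} = y_n + z·[4/5·y_n + 1/5·y_{n+1}] ⇒ (1 − 1/5z)y_{n+1} = (1 + 4/5z)y_n
  R(z) = (1 + 4/5z)/(1 − 1/5z).

Find x<0 with |R(x)|<1.
x=-1.28: |R|=0.0191
R=−1: 1+4/5x = −1+1/5x ⇒ -3/5x=2 ⇒ x=2/(-3/5)=-3.3333
Confirm numerically:
  x=-3.037: |R|=0.88939 <1
  x=-2.916: |R|=0.84184 <1
  x=-1.523: |R|=0.16741 <1
  x=-3.871: |R|=1.18183 >1
  x=-3.859: |R|=1.17801 >1
  x=-3.580: |R|=1.08625 >1
Stable set (-3.3333, 0).

(-3.3333,0); λ=-11 ⇒ h* = (10/3)/11 = 0.3030.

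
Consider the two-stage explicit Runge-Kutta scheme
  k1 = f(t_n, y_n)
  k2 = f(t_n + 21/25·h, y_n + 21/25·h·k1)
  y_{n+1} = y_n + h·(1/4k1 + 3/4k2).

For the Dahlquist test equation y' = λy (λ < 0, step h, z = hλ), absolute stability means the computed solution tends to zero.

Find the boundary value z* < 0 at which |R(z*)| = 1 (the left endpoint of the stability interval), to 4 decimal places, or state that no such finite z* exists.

left endpoint -1.5873.

Test eqn y'=λy, z=hλ:
  k1=λy_n ⇒ h·k1=z·y_n;  k2=λ(1+21/25z)y_n ⇒ h·k2=z(1+21/25z)y_n
  y_{n+1}/y_n = 1 + 1/4z + 3/4z(1+21/25z) = 1 + z + 63/100z²
  R(z) = 1 + z + 63/100z².

Boundary: |R(x)|=1, x<0.
x=-1.53: |R|=0.9448
R=1: x+63/100x²=0 ⇒ x=−100/63=-1.5873; min R=1−1/(4·63/100)=0.6032>−1
Confirm numerically:
  x=-1.500: |R|=0.91750 <1
  x=-1.389: |R|=0.82647 <1
  x=-1.313: |R|=0.77310 <1
  x=-0.942: |R|=0.61704 <1
  x=-1.929: |R|=1.41526 >1
  x=-1.619: |R|=1.03233 >1
So |R|<1 on (-1.5873, 0).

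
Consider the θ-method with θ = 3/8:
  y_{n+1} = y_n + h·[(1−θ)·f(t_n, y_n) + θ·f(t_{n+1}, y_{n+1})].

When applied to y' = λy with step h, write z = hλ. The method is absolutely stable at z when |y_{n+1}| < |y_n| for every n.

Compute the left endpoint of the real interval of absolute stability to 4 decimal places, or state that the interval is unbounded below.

left endpoint -8.0000.

Test eqn y'=λy, z=hλ:
  y_{n+1} = y_n + z·[5/8·y_n + 3/8·y_{n+1}] ⇒ (1 − 3/8z)y_{n+1} = (1 + 5/8z)y_n
  ⇒ R(z) = (1 + 5/8z)/(1 − 3/8z).

Need |R(x)|<1, x<0.
x=-1.68: |R|=0.0307
R=−1: 1+5/8x = −1+3/8x ⇒ -1/4x=2 ⇒ x=2/(-1/4)=-8.0000
Confirm numerically:
  x=-7.086: |R|=0.93752 <1
  x=-5.937: |R|=0.84015 <1
  x=-4.721: |R|=0.70410 <1
  x=-3.496: |R|=0.51277 <1
  x=-8.376: |R|=1.02270 >1
  x=-8.227: |R|=1.01389 >1
  x=-8.047: |R|=1.00292 >1
Stable set (-8.0000, 0).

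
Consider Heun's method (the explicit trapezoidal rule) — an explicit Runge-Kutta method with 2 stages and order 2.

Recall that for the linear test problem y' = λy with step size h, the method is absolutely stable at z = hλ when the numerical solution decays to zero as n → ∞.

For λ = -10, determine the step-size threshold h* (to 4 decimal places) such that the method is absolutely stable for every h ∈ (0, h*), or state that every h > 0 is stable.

(-2.0000,0); λ=-10 ⇒ h* = 0.2000.

Set f=λy, z=hλ:
  order 2, 2-stage ⇒ R(z)=1+z+z^2/2
  (e.g. R(-1.01)=0.50005, |R|=0.50005)

Find x<0 with |R(x)|<1.
x=-1.01: |R|=0.5000
|R(-2.19)|=1.2080 |R(-1.98)|=0.9802 |R(-0.57)|=0.5924
Bisect:
  x_lo=-2.8033 |R|=2.1259  x_hi=-0.3372 |R|=0.7197
  mid=-1.57022 |R|=0.66258 →hi
  mid=-2.18674 |R|=1.20418 →lo
  mid=-1.87848 |R|=0.88587 →hi
  mid=-2.03261 |R|=1.03314 →lo
  mid=-1.95555 |R|=0.95654 →hi
  mid=-1.99408 |R|=0.99410 →hi
  mid=-2.01335 |R|=1.01344 →lo
  mid=-2.00371 |R|=1.00372 →lo
  mid=-1.99890 |R|=0.99890 →hi
  mid=-2.00130 |R|=1.00131 →lo
  ...
  [-2.00010,-1.99995] ⇒ x*=-2.0000
Stable set (-2.0000, 0).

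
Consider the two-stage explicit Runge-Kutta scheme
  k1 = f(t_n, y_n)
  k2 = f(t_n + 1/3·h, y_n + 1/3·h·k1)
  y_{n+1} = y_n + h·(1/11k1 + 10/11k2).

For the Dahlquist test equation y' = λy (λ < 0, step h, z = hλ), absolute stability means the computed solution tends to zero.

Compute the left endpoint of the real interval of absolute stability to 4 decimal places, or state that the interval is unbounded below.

left endpoint -3.3000.

On y'=λy, z=hλ:
  k1=λy_n ⇒ h·k1=z·y_n;  k2=λ(1+1/3z)y_n ⇒ h·k2=z(1+1/3z)y_n
  y_{n+1}/y_n = 1 + 1/11z + 10/11z(1+1/3z) = 1 + z + 10/33z²
  Hence R(z) = 1 + z + 10/33z².

Solve |R(x)|<1 on ℝ⁻.
x=-0.34: |R|=0.6950
R=1: x+10/33x²=0 ⇒ x=−33/10=-3.3000; min R=1−1/(4·10/33)=0.1750>−1
Confirm numerically:
  x=-2.782: |R|=0.56331 <1
  x=-2.757: |R|=0.54635 <1
  x=-1.595: |R|=0.17592 <1
  x=-1.364: |R|=0.19979 <1
  x=-3.494: |R|=1.20540 >1
  x=-3.457: |R|=1.16447 >1
  x=-3.427: |R|=1.13189 >1
Interval (-3.3000, 0).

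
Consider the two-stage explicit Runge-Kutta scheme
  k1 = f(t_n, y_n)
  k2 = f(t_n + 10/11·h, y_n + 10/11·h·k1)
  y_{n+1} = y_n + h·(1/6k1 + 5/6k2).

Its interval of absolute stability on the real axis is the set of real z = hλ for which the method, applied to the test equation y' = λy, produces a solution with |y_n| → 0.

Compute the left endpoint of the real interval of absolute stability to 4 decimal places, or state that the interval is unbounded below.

left endpoint -1.3200.

On y'=λy, z=hλ:
  k1=λy_n ⇒ h·k1=z·y_n;  k2=λ(1+10/11z)y_n ⇒ h·k2=z(1+10/11z)y_n
  y_{n+1}/y_n = 1 + 1/6z + 5/6z(1+10/11z) = 1 + z + 25/33z²
  R(z) = 1 + z + 25/33z².

Find x<0 with |R(x)|<1.
x=-1.42: |R|=1.1076
R=1: x+25/33x²=0 ⇒ x=−33/25=-1.3200; min R=1−1/(4·25/33)=0.6700>−1
Confirm numerically:
  x=-1.297: |R|=0.97740 <1
  x=-1.242: |R|=0.92661 <1
  x=-1.035: |R|=0.77653 <1
  x=-0.705: |R|=0.67153 <1
  x=-1.840: |R|=1.72485 >1
  x=-1.554: |R|=1.27548 >1
  x=-1.372: |R|=1.05405 >1
So |R|<1 on (-1.3200, 0).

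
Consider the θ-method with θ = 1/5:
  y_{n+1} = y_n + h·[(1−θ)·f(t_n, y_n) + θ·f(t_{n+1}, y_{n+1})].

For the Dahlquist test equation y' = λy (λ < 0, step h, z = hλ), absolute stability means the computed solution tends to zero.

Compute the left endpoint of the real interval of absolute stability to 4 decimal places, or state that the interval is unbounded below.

z* = -3.3333.

On y'=λy, z=hλ:
  y_{n+1} = y_n + z·[4/5·y_n + 1/5·y_{n+1}] ⇒ (1 − 1/5z)y_{n+1} = (1 + 4/5z)y_n
  so R(z) = (1 + 4/5z)/(1 − 1/5z).

Solve |R(x)|<1 on ℝ⁻.
x=-1.75: |R|=0.2963
R=−1: 1+4/5x = −1+1/5x ⇒ -3/5x=2 ⇒ x=2/(-3/5)=-3.3333
Confirm numerically:
  x=-3.286: |R|=0.98286 <1
  x=-3.273: |R|=0.97812 <1
  x=-3.029: |R|=0.88629 <1
  x=-1.674: |R|=0.25412 <1
  x=-3.657: |R|=1.11216 >1
  x=-3.535: |R|=1.07088 >1
  x=-3.382: |R|=1.01742 >1
So |R|<1 on (-3.3333, 0).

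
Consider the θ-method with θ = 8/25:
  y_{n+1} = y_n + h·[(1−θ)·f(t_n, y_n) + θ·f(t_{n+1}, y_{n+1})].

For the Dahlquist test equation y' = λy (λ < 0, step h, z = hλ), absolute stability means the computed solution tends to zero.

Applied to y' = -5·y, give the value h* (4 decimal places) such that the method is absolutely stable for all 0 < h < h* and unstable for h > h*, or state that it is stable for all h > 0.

With y'=λy (z=hλ):
  y_{n+1} = y_n + z·[17/25·y_n + 8/25·y_{n+1}] ⇒ (1 − 8/25z)y_{n+1} = (1 + 17/25z)y_n
  Hence R(z) = (1 + 17/25z)/(1 − 8/25z).

Find x<0 with |R(x)|<1.
x=-0.58: |R|=0.5108
R=−1: 1+17/25x = −1+8/25x ⇒ -9/25x=2 ⇒ x=2/(-9/25)=-5.5556
Confirm numerically:
  x=-4.571: |R|=0.85608 <1
  x=-4.124: |R|=0.77783 <1
  x=-3.906: |R|=0.73606 <1
  x=-2.704: |R|=0.44965 <1
  x=-6.150: |R|=1.07210 >1
  x=-6.025: |R|=1.05772 >1
So |R|<1 on (-5.5556, 0).

(-5.5556,0); λ=-5 ⇒ h* = (50/9)/5 = 1.1111.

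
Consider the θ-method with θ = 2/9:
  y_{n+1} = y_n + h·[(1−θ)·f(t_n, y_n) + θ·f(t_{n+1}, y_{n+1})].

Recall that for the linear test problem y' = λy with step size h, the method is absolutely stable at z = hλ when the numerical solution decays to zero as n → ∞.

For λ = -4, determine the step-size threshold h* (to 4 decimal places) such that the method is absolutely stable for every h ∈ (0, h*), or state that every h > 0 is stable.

On y'=λy, z=hλ:
  y_{n+1} = y_n + z·[7/9·y_n + 2/9·y_{n+1}] ⇒ (1 − 2/9z)y_{n+1} = (1 + 7/9z)y_n
  ⇒ R(z) = (1 + 7/9z)/(1 − 2/9z).

Boundary: |R(x)|=1, x<0.
x=-0.73: |R|=0.3719
R=−1: 1+7/9x = −1+2/9x ⇒ -5/9x=2 ⇒ x=2/(-5/9)=-3.6000
Confirm numerically:
  x=-2.432: |R|=0.57877 <1
  x=-2.405: |R|=0.56734 <1
  x=-1.968: |R|=0.36920 <1
  x=-4.085: |R|=1.14123 >1
  x=-3.972: |R|=1.10977 >1
  x=-3.645: |R|=1.01381 >1
Interval (-3.6000, 0).

(-3.6000,0); λ=-4 ⇒ h* = (18/5)/4 = 0.9000.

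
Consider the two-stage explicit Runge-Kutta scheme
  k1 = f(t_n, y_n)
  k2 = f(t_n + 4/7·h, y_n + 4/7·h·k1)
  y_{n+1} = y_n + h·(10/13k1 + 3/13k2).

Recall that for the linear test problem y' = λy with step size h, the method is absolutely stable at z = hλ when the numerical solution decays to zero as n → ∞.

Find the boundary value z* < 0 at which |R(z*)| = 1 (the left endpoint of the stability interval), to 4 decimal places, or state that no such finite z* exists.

z* = -7.5833.

With y'=λy (z=hλ):
  k1=λy_n ⇒ h·k1=z·y_n;  k2=λ(1+4/7z)y_n ⇒ h·k2=z(1+4/7z)y_n
  y_{n+1}/y_n = 1 + 10/13z + 3/13z(1+4/7z) = 1 + z + 12/91z²
  ⇒ R(z) = 1 + z + 12/91z².

Boundary: |R(x)|=1, x<0.
x=-1: |R|=0.1319
R=1: x+12/91x²=0 ⇒ x=−91/12=-7.5833; min R=1−1/(4·12/91)=-0.8958>−1
Confirm numerically:
  x=-6.966: |R|=0.43292 <1
  x=-6.278: |R|=0.08064 <1
  x=-4.492: |R|=0.83116 <1
  x=-4.489: |R|=0.83171 <1
  x=-8.033: |R|=1.47633 >1
  x=-7.884: |R|=1.31259 >1
  x=-7.781: |R|=1.20282 >1
Stable set (-7.5833, 0).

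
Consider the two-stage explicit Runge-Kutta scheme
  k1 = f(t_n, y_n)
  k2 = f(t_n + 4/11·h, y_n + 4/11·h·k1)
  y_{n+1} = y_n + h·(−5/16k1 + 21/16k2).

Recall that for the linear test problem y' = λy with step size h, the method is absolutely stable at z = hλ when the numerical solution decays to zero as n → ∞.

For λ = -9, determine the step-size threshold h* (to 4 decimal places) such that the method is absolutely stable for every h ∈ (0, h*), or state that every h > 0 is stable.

On y'=λy, z=hλ:
  k1=λy_n ⇒ h·k1=z·y_n;  k2=λ(1+4/11z)y_n ⇒ h·k2=z(1+4/11z)y_n
  y_{n+1}/y_n = 1 − 5/16z + 21/16z(1+4/11z) = 1 + z + 21/44z²
  Hence R(z) = 1 + z + 21/44z².

Find x<0 with |R(x)|<1.
x=-1.55: |R|=0.5966
R=1: x+21/44x²=0 ⇒ x=−44/21=-2.0952; min R=1−1/(4·21/44)=0.4762>−1
Confirm numerically:
  x=-1.724: |R|=0.69454 <1
  x=-1.430: |R|=0.54597 <1
  x=-1.229: |R|=0.49189 <1
  x=-0.896: |R|=0.48716 <1
  x=-2.638: |R|=1.68336 >1
  x=-2.476: |R|=1.44996 >1
  x=-2.233: |R|=1.14682 >1
So |R|<1 on (-2.0952, 0).

(-2.0952,0); λ=-9 ⇒ h* = (44/21)/9 = 0.2328.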